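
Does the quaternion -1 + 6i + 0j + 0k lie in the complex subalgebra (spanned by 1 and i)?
Yes. The quaternion -1 + 6i has j- and k-coefficients y = z = 0, so it lies in the complex subalgebra spanned by 1 and i.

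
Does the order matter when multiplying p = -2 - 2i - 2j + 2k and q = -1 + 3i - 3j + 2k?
Yes: pq = -2 - 2i + 18j + 6k ≠ -2 - 6i - 2j - 18k = qp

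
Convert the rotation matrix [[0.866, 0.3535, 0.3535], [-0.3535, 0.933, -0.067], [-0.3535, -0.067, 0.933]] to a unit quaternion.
0.9659 + 0.183j - 0.183k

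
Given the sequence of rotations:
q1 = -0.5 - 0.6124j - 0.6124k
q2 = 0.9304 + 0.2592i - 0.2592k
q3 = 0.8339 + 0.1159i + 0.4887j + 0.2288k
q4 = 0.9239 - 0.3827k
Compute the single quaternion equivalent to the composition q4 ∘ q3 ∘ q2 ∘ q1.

q2 · q1 = -0.6239 - 0.2883i - 0.411j - 0.5989k
q3 · q2 · q1 = -0.149 - 0.5114i - 0.6442j - 0.5489k
q4 · q3 · q2 · q1 = -0.3477 - 0.719i - 0.3995j - 0.4501k
-0.3477 - 0.719i - 0.3995j - 0.4501k


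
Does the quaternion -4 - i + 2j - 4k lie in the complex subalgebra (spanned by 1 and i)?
No. The quaternion -4 - i + 2j - 4k has j-coefficient y = 2 and k-coefficient z = -4, not both zero, so it does not lie in the complex subalgebra spanned by 1 and i.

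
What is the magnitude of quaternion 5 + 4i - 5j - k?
√67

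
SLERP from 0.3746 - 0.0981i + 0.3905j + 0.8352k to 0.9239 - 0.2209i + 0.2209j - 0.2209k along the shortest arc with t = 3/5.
0.8669 - 0.2117i + 0.3623j + 0.2692k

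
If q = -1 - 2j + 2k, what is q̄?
-1 + 2j - 2k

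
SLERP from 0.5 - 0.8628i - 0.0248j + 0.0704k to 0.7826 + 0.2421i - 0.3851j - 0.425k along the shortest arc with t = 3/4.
0.865 - 0.0879i - 0.3483j - 0.3503k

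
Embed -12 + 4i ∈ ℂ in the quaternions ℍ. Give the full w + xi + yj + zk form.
-12 + 4i + 0j + 0k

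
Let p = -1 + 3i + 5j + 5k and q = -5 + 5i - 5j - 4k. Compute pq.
35 - 15i + 17j - 61k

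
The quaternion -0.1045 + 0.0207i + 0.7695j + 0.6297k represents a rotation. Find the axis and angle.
axis = (0.0208, 0.7737, 0.6332), θ = 192°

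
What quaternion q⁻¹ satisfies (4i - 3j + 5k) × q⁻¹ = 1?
-0.08i + 0.06j - 0.1k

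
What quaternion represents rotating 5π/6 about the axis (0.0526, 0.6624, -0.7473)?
0.2588 + 0.0508i + 0.6398j - 0.7218k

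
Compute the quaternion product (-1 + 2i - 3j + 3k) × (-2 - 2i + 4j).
18 - 14i - 4j - 4k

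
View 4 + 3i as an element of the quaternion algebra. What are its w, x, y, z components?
4 + 3i + 0j + 0k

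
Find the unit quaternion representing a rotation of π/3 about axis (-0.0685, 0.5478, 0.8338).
0.866 - 0.0343i + 0.2739j + 0.4169k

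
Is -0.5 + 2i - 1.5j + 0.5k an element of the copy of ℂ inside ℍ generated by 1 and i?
No. The quaternion -0.5 + 2i - 1.5j + 0.5k has j-coefficient y = -1.5 and k-coefficient z = 0.5, not both zero, so it does not lie in the complex subalgebra spanned by 1 and i.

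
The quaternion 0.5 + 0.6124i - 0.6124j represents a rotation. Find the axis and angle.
axis = (√2/2, -√2/2, 0), θ = 2π/3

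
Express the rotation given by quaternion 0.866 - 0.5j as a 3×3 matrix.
[[0.5, 0, -0.866], [0, 1, 0], [0.866, 0, 0.5]]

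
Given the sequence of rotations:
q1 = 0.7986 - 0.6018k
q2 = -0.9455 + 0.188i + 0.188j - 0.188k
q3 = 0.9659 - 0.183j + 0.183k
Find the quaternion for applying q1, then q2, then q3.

q2 · q1 = -0.8682 + 0.037i + 0.2633j + 0.4189k
q3 · q2 · q1 = -0.8671 - 0.0891i + 0.42j + 0.2525k
-0.8671 - 0.0891i + 0.42j + 0.2525k


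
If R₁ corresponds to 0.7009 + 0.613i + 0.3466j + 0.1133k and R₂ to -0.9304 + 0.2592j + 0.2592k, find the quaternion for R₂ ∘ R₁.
-0.7713 - 0.6308i + 0.0181j - 0.0826k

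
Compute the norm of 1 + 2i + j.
√6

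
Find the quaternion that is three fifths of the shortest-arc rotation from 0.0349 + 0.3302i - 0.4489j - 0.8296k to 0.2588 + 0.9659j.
-0.1627 + 0.1596i - 0.8873j - 0.401k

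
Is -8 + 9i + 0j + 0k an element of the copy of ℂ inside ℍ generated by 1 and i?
Yes. The quaternion -8 + 9i has j- and k-coefficients y = z = 0, so it lies in the complex subalgebra spanned by 1 and i.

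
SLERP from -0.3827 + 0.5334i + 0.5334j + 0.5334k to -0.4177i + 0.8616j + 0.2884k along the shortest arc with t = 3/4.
-0.1198 - 0.1819i + 0.8867j + 0.4079k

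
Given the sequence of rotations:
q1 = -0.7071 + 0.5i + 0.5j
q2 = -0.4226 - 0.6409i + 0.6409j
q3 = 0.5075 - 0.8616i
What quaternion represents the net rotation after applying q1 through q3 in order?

q2 · q1 = 0.2988 + 0.2419i - 0.6645j - 0.6409k
q3 · q2 · q1 = 0.3601 - 0.1347i - 0.8894j + 0.2473k
0.3601 - 0.1347i - 0.8894j + 0.2473k


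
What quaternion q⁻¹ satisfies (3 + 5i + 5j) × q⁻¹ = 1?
0.0508 - 0.0847i - 0.0847j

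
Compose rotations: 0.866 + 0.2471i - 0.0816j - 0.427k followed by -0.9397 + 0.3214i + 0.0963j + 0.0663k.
-0.857 + 0.0104i + 0.3137j + 0.4086k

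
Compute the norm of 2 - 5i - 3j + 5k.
√63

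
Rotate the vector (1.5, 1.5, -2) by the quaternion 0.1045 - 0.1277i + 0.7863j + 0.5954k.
(-1.931, -1.653, 1.428)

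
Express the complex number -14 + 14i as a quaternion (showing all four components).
-14 + 14i + 0j + 0k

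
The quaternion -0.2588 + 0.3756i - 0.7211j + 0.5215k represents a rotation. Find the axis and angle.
axis = (0.3888, -0.7465, 0.5399), θ = 7π/6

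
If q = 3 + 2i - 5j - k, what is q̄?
3 - 2i + 5j + k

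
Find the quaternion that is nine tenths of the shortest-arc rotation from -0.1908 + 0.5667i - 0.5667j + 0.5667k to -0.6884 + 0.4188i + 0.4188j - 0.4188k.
0.6423 - 0.3246i - 0.491j + 0.491k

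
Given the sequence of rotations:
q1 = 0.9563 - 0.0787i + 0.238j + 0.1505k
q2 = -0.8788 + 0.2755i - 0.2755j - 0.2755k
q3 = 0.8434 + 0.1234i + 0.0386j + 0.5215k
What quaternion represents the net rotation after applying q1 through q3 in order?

q2 · q1 = -0.7117 + 0.3567i - 0.4924j - 0.3518k
q3 · q2 · q1 = -0.4418 + 0.4562i - 0.2133j - 0.7424k
-0.4418 + 0.4562i - 0.2133j - 0.7424k


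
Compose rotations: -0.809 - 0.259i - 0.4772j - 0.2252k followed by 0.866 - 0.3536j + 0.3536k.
-0.7897 + 0.0241i - 0.2188j - 0.5727k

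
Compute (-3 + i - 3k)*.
-3 - i + 3k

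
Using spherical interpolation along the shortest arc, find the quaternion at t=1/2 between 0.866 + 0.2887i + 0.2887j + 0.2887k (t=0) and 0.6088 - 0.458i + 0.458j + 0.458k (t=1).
0.8095 - 0.0929i + 0.4099j + 0.4099k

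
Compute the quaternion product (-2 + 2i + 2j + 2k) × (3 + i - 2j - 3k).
2 + 2i + 18j + 6k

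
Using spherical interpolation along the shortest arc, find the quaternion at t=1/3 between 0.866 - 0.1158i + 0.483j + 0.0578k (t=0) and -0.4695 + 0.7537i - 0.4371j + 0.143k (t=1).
0.7862 - 0.3589i + 0.5029j - 0.0116k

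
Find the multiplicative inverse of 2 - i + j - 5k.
0.0645 + 0.0323i - 0.0323j + 0.1613k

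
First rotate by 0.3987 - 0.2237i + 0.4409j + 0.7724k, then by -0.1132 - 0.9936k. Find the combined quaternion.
0.7223 + 0.4634i + 0.1724j - 0.4836k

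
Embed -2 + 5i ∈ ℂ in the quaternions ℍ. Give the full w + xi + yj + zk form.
-2 + 5i + 0j + 0k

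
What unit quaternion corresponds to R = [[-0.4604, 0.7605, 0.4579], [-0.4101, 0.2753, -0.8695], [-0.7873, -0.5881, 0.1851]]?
0.5 + 0.1407i + 0.6226j - 0.5853k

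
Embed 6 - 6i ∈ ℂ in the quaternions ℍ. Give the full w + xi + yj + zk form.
6 - 6i + 0j + 0k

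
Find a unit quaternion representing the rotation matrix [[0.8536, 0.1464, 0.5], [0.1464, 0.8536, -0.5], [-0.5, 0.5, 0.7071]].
0.9239 + 0.2706i + 0.2706j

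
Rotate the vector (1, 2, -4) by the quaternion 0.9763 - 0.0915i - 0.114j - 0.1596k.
(2.362, 0.714, -3.862)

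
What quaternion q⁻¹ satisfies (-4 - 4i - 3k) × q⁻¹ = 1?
-0.0976 + 0.0976i + 0.0732k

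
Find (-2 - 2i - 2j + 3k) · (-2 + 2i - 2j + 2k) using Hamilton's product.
-2 + 2i + 18j - 2k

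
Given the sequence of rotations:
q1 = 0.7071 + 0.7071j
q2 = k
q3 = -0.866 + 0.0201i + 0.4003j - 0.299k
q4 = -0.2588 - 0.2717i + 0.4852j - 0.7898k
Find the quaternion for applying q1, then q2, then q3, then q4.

q2 · q1 = -0.7071i + 0.7071k
q3 · q2 · q1 = 0.2256 + 0.8954i + 0.1972j - 0.3293k
q4 · q3 · q2 · q1 = -0.1709 - 0.2971i - 0.7382j - 0.581k
-0.1709 - 0.2971i - 0.7382j - 0.581k


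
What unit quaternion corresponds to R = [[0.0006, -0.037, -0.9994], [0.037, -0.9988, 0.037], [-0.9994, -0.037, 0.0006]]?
0.0262 - 0.7069i + 0.7069k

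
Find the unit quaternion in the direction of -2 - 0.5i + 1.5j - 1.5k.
-0.6761 - 0.169i + 0.5071j - 0.5071k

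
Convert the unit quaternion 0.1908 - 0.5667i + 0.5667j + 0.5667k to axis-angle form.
axis = (-√3/3, √3/3, √3/3), θ = 158°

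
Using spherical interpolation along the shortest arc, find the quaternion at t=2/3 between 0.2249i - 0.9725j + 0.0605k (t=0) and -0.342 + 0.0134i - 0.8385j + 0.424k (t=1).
-0.235 + 0.0879i - 0.9162j + 0.3125k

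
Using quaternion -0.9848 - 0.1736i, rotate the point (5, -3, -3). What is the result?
(5, -1.793, -3.845)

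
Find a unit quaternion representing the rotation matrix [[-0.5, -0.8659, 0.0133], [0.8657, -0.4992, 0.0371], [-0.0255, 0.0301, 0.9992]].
0.5 - 0.0035i + 0.0194j + 0.8658k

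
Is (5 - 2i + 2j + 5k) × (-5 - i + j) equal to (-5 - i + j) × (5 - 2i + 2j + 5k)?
No: pq = -29 - 10j - 25k ≠ -29 + 10i - 25k = qp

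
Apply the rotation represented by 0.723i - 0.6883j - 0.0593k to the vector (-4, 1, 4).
(-1.52, 4.255, -3.547)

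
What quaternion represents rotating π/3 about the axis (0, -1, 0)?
0.866 - 0.5j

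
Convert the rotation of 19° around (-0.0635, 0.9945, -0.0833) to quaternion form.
0.9863 - 0.0105i + 0.1641j - 0.0137k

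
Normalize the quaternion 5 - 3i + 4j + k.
0.7001 - 0.4201i + 0.5601j + 0.14k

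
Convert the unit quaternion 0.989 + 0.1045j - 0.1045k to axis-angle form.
axis = (0, √2/2, -√2/2), θ = 17°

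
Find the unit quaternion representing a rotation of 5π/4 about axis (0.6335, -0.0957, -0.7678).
-0.3827 + 0.5853i - 0.0884j - 0.7094k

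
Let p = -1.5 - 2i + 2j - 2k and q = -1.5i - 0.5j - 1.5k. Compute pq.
-5 - 1.75i + 0.75j + 6.25k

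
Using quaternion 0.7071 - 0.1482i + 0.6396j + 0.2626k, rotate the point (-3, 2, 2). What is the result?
(0.4, 2.182, 3.476)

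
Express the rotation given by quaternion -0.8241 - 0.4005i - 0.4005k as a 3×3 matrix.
[[0.6792, -0.6601, 0.3208], [0.6601, 0.3584, -0.6601], [0.3208, 0.6601, 0.6792]]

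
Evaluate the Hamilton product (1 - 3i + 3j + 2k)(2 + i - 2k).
9 - 11i + 2j - k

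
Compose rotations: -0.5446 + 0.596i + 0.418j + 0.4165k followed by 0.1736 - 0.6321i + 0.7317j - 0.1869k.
0.0542 + 0.8306i - 0.174j - 0.5262k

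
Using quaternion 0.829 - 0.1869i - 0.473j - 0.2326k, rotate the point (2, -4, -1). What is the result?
(-0.664, -4.235, 1.619)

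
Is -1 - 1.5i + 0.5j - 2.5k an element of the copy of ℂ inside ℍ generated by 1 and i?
No. The quaternion -1 - 1.5i + 0.5j - 2.5k has j-coefficient y = 0.5 and k-coefficient z = -2.5, not both zero, so it does not lie in the complex subalgebra spanned by 1 and i.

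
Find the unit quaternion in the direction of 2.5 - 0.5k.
0.9806 - 0.1961k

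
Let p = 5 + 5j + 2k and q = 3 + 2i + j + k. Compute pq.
8 + 13i + 24j + k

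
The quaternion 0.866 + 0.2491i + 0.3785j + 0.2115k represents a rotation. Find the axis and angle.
axis = (0.4982, 0.7569, 0.423), θ = π/3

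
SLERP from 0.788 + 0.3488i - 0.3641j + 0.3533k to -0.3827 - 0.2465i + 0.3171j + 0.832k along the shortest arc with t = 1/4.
0.8172 + 0.388i - 0.4254j + 0.0241k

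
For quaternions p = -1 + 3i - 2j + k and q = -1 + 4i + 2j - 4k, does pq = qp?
No: pq = -3 - i + 16j + 17k ≠ -3 - 13i - 16j - 11k = qp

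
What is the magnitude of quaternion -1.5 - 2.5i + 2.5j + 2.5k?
√21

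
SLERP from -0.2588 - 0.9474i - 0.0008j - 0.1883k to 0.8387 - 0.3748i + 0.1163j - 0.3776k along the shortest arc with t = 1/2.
0.3729 - 0.8503i + 0.0743j - 0.3639k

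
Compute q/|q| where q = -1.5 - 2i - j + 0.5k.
-0.5477 - 0.7303i - 0.3651j + 0.1826k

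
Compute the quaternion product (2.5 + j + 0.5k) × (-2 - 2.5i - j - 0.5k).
-3.75 - 6.25i - 5.75j + 0.25k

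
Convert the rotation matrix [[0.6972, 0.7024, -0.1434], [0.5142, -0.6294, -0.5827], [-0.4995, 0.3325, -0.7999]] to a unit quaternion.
0.2588 + 0.8841i + 0.344j - 0.1818k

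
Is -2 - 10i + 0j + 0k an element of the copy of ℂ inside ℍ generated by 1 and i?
Yes. The quaternion -2 - 10i has j- and k-coefficients y = z = 0, so it lies in the complex subalgebra spanned by 1 and i.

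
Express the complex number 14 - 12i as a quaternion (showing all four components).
14 - 12i + 0j + 0k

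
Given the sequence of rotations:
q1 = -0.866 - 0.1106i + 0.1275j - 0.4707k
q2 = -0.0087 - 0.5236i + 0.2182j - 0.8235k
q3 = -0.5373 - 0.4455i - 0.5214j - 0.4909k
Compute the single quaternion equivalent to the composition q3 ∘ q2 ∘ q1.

q2 · q1 = -0.4658 + 0.4567i - 0.3454j + 0.6746k
q3 · q2 · q1 = 0.6048 - 0.5592i + 0.5048j + 0.2582k
0.6048 - 0.5592i + 0.5048j + 0.2582k


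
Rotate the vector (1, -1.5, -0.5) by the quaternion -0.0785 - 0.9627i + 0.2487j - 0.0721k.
(1.551, 0.922, 0.494)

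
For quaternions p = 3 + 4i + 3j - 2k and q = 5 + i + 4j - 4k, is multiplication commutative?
No: pq = -9 + 19i + 41j - 9k ≠ -9 + 27i + 13j - 35k = qp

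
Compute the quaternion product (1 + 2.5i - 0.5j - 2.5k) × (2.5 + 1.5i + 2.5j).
14i - 2.5j + 0.75k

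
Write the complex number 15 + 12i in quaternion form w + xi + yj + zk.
15 + 12i + 0j + 0k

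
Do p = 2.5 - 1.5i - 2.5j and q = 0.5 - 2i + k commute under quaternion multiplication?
No: pq = -1.75 - 8.25i + 0.25j - 2.5k ≠ -1.75 - 3.25i - 2.75j + 7.5k = qp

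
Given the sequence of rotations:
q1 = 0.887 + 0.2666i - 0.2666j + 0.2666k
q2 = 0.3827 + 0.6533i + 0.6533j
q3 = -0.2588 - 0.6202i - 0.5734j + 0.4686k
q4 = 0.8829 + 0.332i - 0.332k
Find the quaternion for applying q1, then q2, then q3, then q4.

q2 · q1 = 0.3395 + 0.8557i + 0.3033j - 0.2463k
q3 · q2 · q1 = 0.7322 - 0.4329i - 0.0249j + 0.5254k
q4 · q3 · q2 · q1 = 0.9646 - 0.1474i - 0.0527j + 0.2125k
0.9646 - 0.1474i - 0.0527j + 0.2125k


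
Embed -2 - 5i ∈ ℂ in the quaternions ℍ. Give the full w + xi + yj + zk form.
-2 - 5i + 0j + 0k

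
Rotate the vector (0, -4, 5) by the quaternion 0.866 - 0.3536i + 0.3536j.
(4.062, 0.062, 4.949)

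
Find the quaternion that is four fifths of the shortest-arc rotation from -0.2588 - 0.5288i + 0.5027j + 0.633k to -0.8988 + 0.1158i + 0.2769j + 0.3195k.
-0.8314 - 0.0271i + 0.3572j + 0.4247k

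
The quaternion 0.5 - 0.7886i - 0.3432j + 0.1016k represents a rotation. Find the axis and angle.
axis = (-0.9106, -0.3963, 0.1173), θ = 2π/3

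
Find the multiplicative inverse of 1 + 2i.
0.2 - 0.4i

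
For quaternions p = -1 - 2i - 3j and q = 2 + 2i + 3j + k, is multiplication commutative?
No: pq = 11 - 9i - 7j - k ≠ 11 - 3i - 11j - k = qp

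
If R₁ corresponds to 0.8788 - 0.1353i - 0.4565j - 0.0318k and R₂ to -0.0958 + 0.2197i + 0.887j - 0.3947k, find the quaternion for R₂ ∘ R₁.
0.3379 - 0.0024i + 0.8836j - 0.3241k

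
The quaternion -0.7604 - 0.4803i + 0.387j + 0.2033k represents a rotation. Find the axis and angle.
axis = (-0.7395, 0.5959, 0.313), θ = 279°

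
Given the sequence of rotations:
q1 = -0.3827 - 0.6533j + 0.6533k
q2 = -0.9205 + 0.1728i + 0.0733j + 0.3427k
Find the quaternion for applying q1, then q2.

q2 · q1 = 0.1763 + 0.2056i + 0.4604j - 0.8454k
0.1763 + 0.2056i + 0.4604j - 0.8454k


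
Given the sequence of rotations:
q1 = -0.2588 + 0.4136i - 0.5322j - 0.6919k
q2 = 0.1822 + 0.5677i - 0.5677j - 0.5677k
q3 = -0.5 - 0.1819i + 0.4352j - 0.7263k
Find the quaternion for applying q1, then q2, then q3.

q2 · q1 = -0.9769 + 0.0191i + 0.2079j - 0.0465k
q3 · q2 · q1 = 0.3677 + 0.2989i - 0.5514j + 0.6866k
0.3677 + 0.2989i - 0.5514j + 0.6866k


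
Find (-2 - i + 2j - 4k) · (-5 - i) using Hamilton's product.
9 + 7i - 6j + 22k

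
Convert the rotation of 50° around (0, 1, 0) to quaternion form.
0.9063 + 0.4226j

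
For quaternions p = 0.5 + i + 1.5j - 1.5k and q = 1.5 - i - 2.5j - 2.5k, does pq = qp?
No: pq = 1.75 - 6.5i + 5j - 4.5k ≠ 1.75 + 8.5i - 3j - 2.5k = qp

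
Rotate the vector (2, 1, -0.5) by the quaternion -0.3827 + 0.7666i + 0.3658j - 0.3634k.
(1.638, 1.078, -1.185)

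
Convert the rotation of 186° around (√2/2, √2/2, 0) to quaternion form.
-0.0523 + 0.7061i + 0.7061j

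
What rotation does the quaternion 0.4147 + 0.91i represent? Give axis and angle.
axis = (1, 0, 0), θ = 131°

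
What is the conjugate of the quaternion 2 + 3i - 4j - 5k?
2 - 3i + 4j + 5k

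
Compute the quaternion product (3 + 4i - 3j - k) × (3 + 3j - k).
17 + 18i + 4j + 6k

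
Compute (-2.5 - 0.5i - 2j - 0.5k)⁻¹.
-0.2326 + 0.0465i + 0.186j + 0.0465k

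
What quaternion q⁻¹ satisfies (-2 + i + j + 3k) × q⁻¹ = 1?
-0.1333 - 0.0667i - 0.0667j - 0.2k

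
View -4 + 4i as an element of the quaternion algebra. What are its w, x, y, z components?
-4 + 4i + 0j + 0k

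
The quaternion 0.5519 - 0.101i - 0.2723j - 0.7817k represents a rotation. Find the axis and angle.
axis = (-0.1211, -0.3265, -0.9374), θ = 113°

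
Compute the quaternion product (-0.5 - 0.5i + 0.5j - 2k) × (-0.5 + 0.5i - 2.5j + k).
3.75 - 4.5i + 0.5j + 1.5k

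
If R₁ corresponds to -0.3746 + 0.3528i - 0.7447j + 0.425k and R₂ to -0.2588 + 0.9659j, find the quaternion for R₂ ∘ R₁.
0.8163 + 0.3192i - 0.1691j - 0.4508k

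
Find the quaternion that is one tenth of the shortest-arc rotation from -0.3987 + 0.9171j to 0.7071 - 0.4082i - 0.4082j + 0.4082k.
-0.4477 + 0.0462i + 0.8918j - 0.0462k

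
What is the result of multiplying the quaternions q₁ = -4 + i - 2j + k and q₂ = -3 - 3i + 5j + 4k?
21 - 4i - 21j - 20k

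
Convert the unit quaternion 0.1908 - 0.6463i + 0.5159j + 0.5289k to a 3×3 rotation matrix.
[[-0.0918, -0.8687, -0.4868], [-0.465, -0.3949, 0.7923], [-0.8805, 0.2991, -0.3677]]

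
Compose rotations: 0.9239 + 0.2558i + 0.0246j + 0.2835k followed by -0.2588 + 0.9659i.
-0.4862 + 0.8262i - 0.2802j - 0.0496k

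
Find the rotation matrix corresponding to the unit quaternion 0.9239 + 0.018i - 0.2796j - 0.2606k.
[[0.7078, 0.4715, -0.526], [-0.4916, 0.8635, 0.1125], [0.5073, 0.179, 0.843]]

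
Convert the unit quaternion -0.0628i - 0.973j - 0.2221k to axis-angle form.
axis = (-0.0628, -0.973, -0.2221), θ = π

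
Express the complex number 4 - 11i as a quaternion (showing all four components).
4 - 11i + 0j + 0k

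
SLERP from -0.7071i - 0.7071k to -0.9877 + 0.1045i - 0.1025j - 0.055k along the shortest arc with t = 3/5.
0.7872 - 0.4911i + 0.0817j - 0.364k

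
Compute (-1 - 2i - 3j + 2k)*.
-1 + 2i + 3j - 2k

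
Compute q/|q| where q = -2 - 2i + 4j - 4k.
-0.3162 - 0.3162i + 0.6325j - 0.6325k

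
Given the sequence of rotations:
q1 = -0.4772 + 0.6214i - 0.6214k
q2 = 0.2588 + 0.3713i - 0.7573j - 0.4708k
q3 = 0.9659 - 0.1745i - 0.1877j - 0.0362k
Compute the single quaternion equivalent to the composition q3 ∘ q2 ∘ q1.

q2 · q1 = -0.6468 + 0.4542i + 0.2996j + 0.5344k
q3 · q2 · q1 = -0.4699 + 0.4621i + 0.4876j + 0.5726k
-0.4699 + 0.4621i + 0.4876j + 0.5726k


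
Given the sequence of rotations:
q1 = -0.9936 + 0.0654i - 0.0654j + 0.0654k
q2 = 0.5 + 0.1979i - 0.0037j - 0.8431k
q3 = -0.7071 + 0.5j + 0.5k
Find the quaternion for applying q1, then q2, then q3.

q2 · q1 = -0.4548 - 0.2193i - 0.0971j + 0.8577k
q3 · q2 · q1 = -0.0587 + 0.6325i - 0.2684j - 0.7242k
-0.0587 + 0.6325i - 0.2684j - 0.7242k


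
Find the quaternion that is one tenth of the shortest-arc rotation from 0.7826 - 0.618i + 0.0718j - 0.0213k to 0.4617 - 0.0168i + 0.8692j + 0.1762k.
0.7932 - 0.5831i + 0.1757j + 0.0019k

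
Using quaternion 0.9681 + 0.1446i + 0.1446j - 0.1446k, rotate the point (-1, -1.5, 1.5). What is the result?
(-1.042, -1.619, 1.339)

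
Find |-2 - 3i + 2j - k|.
√18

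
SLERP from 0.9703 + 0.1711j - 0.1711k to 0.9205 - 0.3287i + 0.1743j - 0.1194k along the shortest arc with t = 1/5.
0.9691 - 0.067i + 0.1733j - 0.1621k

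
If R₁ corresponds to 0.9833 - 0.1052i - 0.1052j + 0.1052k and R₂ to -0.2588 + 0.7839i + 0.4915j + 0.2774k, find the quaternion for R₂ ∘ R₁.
-0.1495 + 0.8789i + 0.3989j + 0.2148k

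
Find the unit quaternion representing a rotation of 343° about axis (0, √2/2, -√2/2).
-0.989 + 0.1045j - 0.1045k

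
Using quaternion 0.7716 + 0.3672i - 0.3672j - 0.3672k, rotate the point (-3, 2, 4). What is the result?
(-4.133, 2.242, 2.624)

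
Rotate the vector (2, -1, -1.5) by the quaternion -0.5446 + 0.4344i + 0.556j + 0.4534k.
(-0.718, -1.699, 1.962)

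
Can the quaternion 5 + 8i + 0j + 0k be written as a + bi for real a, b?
Yes. The quaternion 5 + 8i has j- and k-coefficients y = z = 0, so it lies in the complex subalgebra spanned by 1 and i.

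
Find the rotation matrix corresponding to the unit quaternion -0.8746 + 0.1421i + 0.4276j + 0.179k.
[[0.5702, 0.4346, -0.6971], [-0.1916, 0.8955, 0.4016], [0.7988, -0.0955, 0.5939]]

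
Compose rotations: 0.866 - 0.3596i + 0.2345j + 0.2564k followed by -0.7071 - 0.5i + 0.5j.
-0.9094 - 0.0505i + 0.3954j - 0.1188k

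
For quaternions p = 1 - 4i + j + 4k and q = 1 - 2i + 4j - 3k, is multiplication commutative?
No: pq = 1 - 25i - 15j - 13k ≠ 1 + 13i + 25j + 15k = qp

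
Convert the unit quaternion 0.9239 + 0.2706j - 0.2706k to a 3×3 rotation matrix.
[[0.7071, 0.5, 0.5], [-0.5, 0.8536, -0.1464], [-0.5, -0.1464, 0.8536]]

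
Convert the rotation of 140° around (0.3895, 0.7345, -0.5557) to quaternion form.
0.342 + 0.366i + 0.6902j - 0.5222k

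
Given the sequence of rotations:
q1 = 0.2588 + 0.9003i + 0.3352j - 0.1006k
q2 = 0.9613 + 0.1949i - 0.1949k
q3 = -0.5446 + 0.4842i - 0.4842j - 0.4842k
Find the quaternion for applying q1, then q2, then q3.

q2 · q1 = 0.0537 + 0.9812i + 0.1664j - 0.0818k
q3 · q2 · q1 = -0.4634 - 0.3882i - 0.5521j + 0.5742k
-0.4634 - 0.3882i - 0.5521j + 0.5742k


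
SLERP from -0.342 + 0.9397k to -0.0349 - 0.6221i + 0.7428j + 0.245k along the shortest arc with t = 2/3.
-0.1786 - 0.4959i + 0.5921j + 0.6096k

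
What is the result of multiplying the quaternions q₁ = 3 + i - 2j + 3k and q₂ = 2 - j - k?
7 + 7i - 6j + 2k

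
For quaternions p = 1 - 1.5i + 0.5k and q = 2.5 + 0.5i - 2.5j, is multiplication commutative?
No: pq = 3.25 - 2i - 2.25j + 5k ≠ 3.25 - 4.5i - 2.75j - 2.5k = qp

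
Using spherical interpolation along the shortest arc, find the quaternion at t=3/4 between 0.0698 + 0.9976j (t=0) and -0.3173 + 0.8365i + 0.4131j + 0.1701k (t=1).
-0.2432 + 0.6988i + 0.6575j + 0.1421k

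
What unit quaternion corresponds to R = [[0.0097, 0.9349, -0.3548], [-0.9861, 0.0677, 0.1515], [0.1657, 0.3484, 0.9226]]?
0.7071 + 0.0696i - 0.184j - 0.6792k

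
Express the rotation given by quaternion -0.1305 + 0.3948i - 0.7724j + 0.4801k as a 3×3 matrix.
[[-0.6542, -0.4846, 0.5807], [-0.7352, 0.2273, -0.6386], [0.1775, -0.8447, -0.5049]]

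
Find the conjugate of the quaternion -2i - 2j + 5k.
2i + 2j - 5k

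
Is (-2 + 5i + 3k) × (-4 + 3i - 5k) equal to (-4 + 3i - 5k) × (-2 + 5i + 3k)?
No: pq = 8 - 26i + 34j - 2k ≠ 8 - 26i - 34j - 2k = qp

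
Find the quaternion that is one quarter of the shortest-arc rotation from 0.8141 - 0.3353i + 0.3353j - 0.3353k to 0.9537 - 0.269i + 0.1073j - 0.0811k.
0.8608 - 0.3229i + 0.2815j - 0.2748k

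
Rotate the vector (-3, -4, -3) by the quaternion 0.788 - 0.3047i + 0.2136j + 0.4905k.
(2.217, -5.33, 0.82)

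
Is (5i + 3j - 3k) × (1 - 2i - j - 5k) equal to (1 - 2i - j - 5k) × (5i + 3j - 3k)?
No: pq = -2 - 13i + 34j - 2k ≠ -2 + 23i - 28j - 4k = qp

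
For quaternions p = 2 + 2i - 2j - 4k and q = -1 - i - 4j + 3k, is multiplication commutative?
No: pq = 4 - 26i - 8j ≠ 4 + 18i - 4j + 20k = qp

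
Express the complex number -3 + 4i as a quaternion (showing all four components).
-3 + 4i + 0j + 0k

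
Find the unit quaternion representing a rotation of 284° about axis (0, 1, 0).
-0.788 + 0.6157j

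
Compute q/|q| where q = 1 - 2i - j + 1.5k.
0.3482 - 0.6963i - 0.3482j + 0.5222k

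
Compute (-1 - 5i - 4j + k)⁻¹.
-0.0233 + 0.1163i + 0.093j - 0.0233k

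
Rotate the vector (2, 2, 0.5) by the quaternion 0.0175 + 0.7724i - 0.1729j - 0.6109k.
(-0.579, -2.364, -1.525)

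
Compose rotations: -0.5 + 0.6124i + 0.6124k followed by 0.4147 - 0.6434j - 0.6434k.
0.1867 - 0.1401i - 0.0723j + 0.9697k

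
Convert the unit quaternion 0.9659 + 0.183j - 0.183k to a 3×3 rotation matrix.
[[0.866, 0.3535, 0.3535], [-0.3535, 0.933, -0.067], [-0.3535, -0.067, 0.933]]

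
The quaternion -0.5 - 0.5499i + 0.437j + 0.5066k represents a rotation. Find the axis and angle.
axis = (-0.635, 0.5046, 0.585), θ = 4π/3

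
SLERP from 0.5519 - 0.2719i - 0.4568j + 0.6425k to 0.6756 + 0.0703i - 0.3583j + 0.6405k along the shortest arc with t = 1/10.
0.5682 - 0.2386i - 0.4497j + 0.6465k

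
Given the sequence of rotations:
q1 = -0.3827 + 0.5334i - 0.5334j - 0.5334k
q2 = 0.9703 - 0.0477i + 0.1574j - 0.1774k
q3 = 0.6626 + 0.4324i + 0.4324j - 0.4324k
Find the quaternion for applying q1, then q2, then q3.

q2 · q1 = -0.3566 + 0.3572i - 0.6979j - 0.5082k
q3 · q2 · q1 = -0.3087 - 0.439i - 0.5513j - 0.6388k
-0.3087 - 0.439i - 0.5513j - 0.6388k


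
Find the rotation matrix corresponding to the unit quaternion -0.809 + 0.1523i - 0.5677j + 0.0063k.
[[0.3554, -0.1627, 0.9205], [-0.1831, 0.9535, 0.2393], [-0.9166, -0.2536, 0.309]]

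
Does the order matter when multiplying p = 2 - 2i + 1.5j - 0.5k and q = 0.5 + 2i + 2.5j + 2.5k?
Yes: pq = 2.5 + 8i + 9.75j - 3.25k ≠ 2.5 - 2i + 1.75j + 12.75k = qp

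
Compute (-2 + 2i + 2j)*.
-2 - 2i - 2j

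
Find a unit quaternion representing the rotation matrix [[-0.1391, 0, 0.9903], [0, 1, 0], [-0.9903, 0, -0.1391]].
0.6561 + 0.7547j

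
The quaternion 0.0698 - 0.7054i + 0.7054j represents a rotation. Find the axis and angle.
axis = (-√2/2, √2/2, 0), θ = 172°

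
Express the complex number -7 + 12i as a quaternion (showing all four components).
-7 + 12i + 0j + 0k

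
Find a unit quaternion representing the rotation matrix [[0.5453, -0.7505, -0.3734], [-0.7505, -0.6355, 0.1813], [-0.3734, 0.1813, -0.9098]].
0.879i - 0.4269j - 0.2124k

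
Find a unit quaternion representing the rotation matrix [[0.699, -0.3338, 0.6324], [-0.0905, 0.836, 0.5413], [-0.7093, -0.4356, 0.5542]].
0.8788 - 0.2779i + 0.3817j + 0.0692k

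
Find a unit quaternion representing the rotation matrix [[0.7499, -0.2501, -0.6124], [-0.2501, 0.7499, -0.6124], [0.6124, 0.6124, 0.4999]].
0.866 + 0.3536i - 0.3536j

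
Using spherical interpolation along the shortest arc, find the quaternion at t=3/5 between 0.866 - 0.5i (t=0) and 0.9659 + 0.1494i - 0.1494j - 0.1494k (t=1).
0.9837 - 0.1201i - 0.0946j - 0.0946k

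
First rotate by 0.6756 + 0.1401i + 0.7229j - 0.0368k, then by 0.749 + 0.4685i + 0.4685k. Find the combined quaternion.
0.4576 + 0.0828i + 0.6243j + 0.6276k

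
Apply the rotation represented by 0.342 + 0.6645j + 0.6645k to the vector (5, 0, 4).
(-2.013, 5.805, -1.805)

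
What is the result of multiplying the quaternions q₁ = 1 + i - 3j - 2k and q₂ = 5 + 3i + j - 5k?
-5 + 25i - 15j - 5k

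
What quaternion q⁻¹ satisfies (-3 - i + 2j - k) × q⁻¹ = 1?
-0.2 + 0.0667i - 0.1333j + 0.0667k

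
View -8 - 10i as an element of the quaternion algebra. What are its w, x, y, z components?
-8 - 10i + 0j + 0k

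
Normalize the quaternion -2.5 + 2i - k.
-0.7454 + 0.5963i - 0.2981k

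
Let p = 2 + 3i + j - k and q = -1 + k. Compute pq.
-1 - 2i - 4j + 3k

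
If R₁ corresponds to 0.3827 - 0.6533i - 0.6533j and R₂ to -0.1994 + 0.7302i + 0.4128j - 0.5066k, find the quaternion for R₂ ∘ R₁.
0.6704 + 0.0788i + 0.6192j - 0.4012k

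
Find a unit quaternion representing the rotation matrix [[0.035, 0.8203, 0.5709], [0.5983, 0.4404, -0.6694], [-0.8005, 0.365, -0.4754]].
0.5 + 0.5172i + 0.6857j - 0.111k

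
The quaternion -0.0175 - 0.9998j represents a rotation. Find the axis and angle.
axis = (0, -1, 0), θ = 182°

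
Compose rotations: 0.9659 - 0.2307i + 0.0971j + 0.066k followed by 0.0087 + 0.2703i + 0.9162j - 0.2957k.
0.0013 + 0.3483i + 0.9362j - 0.0474k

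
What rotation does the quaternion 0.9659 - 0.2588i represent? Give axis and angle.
axis = (-1, 0, 0), θ = π/6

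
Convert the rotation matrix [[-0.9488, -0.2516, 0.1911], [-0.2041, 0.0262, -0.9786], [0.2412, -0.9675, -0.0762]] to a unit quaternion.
-0.0175 - 0.1591i + 0.7161j - 0.6794k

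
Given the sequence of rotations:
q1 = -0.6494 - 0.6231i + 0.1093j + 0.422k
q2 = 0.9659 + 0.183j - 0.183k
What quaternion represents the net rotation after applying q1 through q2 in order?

q2 · q1 = -0.57 - 0.5046i + 0.1008j + 0.6405k
-0.57 - 0.5046i + 0.1008j + 0.6405k


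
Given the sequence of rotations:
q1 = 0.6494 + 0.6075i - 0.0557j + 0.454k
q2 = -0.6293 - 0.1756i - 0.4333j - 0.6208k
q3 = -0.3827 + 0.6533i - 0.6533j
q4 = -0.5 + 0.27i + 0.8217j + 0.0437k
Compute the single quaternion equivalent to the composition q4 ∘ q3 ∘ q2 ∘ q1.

q2 · q1 = -0.0443 - 0.7276i - 0.5437j - 0.4158k
q3 · q2 · q1 = 0.1371 + 0.5212i + 0.5087j - 0.6714k
q4 · q3 · q2 · q1 = -0.5979 - 0.7975i + 0.0624j + 0.0508k
-0.5979 - 0.7975i + 0.0624j + 0.0508k


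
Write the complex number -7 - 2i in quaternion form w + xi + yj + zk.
-7 - 2i + 0j + 0k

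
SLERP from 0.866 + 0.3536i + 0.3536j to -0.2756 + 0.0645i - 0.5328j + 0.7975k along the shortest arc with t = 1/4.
0.807 + 0.2744i + 0.4603j - 0.2482k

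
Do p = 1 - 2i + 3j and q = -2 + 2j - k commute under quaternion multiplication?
No: pq = -8 + i - 6j - 5k ≠ -8 + 7i - 2j + 3k = qp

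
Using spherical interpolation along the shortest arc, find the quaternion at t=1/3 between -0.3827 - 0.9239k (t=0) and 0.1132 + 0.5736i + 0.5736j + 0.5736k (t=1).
-0.3225 - 0.2203i - 0.2203j - 0.8938k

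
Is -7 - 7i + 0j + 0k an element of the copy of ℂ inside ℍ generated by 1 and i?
Yes. The quaternion -7 - 7i has j- and k-coefficients y = z = 0, so it lies in the complex subalgebra spanned by 1 and i.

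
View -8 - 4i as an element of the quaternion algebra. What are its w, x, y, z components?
-8 - 4i + 0j + 0k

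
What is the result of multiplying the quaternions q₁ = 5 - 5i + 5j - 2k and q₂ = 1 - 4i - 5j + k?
12 - 30i - 7j + 48k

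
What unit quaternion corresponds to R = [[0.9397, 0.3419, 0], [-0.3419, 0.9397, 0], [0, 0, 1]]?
0.9848 - 0.1736k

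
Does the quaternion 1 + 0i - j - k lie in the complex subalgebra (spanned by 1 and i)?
No. The quaternion 1 - j - k has j-coefficient y = -1 and k-coefficient z = -1, not both zero, so it does not lie in the complex subalgebra spanned by 1 and i.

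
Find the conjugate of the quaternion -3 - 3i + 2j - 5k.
-3 + 3i - 2j + 5k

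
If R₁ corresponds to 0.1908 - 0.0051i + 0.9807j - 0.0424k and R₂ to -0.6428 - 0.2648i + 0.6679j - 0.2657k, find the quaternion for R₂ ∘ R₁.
-0.7903 + 0.185i - 0.5128j - 0.2797k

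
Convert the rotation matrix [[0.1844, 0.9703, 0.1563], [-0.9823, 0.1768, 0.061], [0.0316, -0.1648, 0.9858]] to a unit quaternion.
0.766 - 0.0737i + 0.0407j - 0.6373k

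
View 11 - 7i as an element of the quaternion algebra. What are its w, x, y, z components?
11 - 7i + 0j + 0k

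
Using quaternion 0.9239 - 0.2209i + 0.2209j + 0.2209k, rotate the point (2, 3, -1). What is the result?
(-0.218, 2.53, -2.748)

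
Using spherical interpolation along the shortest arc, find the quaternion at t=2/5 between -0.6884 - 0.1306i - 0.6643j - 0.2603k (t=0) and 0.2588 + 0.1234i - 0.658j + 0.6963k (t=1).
-0.3954 - 0.0328i - 0.8979j + 0.1908k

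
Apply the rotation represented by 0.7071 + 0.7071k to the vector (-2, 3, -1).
(-3, -2, -1)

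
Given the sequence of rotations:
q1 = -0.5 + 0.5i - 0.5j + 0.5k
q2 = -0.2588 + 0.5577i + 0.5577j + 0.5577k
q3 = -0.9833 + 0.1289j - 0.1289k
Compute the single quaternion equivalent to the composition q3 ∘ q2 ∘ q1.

q2 · q1 = -0.1494 + 0.1494i - 0.1494j - 0.9659k
q3 · q2 · q1 = 0.0417 - 0.2907i + 0.1084j + 0.9498k
0.0417 - 0.2907i + 0.1084j + 0.9498k


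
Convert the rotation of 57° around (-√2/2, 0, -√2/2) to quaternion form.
0.8788 - 0.3374i - 0.3374k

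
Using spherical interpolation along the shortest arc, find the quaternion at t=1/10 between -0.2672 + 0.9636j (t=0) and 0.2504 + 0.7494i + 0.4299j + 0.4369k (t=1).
-0.2208 + 0.0969i + 0.9688j + 0.0565k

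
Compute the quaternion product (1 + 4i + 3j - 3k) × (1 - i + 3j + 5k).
11 + 27i - 11j + 17k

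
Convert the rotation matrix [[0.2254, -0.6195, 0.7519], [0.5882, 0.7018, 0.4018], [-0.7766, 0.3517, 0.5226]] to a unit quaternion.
0.7826 - 0.016i + 0.4883j + 0.3858k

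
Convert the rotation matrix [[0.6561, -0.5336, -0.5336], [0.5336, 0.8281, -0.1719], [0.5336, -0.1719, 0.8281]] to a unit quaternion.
0.91 - 0.2932j + 0.2932k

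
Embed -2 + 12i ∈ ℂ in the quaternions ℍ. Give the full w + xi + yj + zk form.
-2 + 12i + 0j + 0k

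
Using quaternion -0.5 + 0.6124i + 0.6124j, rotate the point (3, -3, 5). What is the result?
(-4.562, 4.562, 1.174)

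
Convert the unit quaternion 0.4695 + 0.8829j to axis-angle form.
axis = (0, 1, 0), θ = 124°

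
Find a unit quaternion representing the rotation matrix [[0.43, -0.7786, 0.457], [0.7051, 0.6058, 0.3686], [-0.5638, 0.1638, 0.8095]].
0.8434 - 0.0607i + 0.3026j + 0.4398k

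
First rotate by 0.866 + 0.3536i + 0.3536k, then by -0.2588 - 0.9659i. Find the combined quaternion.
0.1174 - 0.928i + 0.3415j - 0.0915k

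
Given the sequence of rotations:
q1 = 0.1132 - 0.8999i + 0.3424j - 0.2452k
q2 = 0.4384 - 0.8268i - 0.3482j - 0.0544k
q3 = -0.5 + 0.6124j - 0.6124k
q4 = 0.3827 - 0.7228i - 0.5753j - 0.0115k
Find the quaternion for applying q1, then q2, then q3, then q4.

q2 · q1 = -0.5885 - 0.3841i - 0.0431j - 0.7101k
q3 · q2 · q1 = -0.1142 - 0.2692i - 0.1036j + 0.9507k
q4 · q3 · q2 · q1 = -0.287 - 0.5686i + 0.7163j + 0.2852k
-0.287 - 0.5686i + 0.7163j + 0.2852k


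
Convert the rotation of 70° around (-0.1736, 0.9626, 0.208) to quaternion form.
0.8192 - 0.0996i + 0.5521j + 0.1193k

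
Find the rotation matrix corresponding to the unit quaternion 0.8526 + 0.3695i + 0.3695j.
[[0.7269, 0.2731, 0.6301], [0.2731, 0.7269, -0.6301], [-0.6301, 0.6301, 0.4539]]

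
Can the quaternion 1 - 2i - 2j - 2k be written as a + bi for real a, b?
No. The quaternion 1 - 2i - 2j - 2k has j-coefficient y = -2 and k-coefficient z = -2, not both zero, so it does not lie in the complex subalgebra spanned by 1 and i.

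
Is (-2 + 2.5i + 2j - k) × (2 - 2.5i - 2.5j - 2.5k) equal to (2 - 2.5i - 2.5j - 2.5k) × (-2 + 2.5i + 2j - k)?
No: pq = 4.75 + 2.5i + 17.75j + 1.75k ≠ 4.75 + 17.5i + 0.25j + 4.25k = qp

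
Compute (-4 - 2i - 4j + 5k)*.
-4 + 2i + 4j - 5k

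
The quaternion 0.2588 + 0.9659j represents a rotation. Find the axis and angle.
axis = (0, 1, 0), θ = 5π/6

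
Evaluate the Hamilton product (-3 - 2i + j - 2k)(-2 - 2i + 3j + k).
1 + 17i - 5j - 3k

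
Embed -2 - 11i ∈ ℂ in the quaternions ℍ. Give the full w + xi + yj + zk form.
-2 - 11i + 0j + 0k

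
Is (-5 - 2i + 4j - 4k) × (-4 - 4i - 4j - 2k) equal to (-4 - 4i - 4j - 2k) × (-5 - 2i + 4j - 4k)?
No: pq = 20 + 4i + 16j + 50k ≠ 20 + 52i - 8j + 2k = qp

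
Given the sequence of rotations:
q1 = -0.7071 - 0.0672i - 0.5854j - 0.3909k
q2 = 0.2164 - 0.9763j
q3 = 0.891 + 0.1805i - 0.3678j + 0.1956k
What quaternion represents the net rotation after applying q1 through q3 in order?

q2 · q1 = -0.7245 + 0.3671i + 0.5637j - 0.1502k
q3 · q2 · q1 = -0.4751 + 0.1413i + 0.8676j - 0.0388k
-0.4751 + 0.1413i + 0.8676j - 0.0388k


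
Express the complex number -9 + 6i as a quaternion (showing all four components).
-9 + 6i + 0j + 0k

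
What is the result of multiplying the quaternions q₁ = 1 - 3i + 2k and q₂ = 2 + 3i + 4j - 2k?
15 - 11i + 4j - 10k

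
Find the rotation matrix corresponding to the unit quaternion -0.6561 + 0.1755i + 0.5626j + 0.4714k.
[[-0.0775, 0.816, -0.5728], [-0.4211, 0.494, 0.7607], [0.9037, 0.3001, 0.3054]]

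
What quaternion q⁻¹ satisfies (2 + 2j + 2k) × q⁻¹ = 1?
0.1667 - 0.1667j - 0.1667k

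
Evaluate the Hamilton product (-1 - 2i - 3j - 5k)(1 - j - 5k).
-29 + 8i - 12j + 2k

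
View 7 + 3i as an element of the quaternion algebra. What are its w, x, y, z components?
7 + 3i + 0j + 0k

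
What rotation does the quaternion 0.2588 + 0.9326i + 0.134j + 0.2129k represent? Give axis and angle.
axis = (0.9655, 0.1387, 0.2204), θ = 5π/6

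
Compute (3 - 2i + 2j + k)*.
3 + 2i - 2j - k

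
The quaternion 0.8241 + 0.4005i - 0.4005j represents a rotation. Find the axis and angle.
axis = (√2/2, -√2/2, 0), θ = 69°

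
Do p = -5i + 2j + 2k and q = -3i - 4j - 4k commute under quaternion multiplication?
No: pq = 1 - 26j + 26k ≠ 1 + 26j - 26k = qp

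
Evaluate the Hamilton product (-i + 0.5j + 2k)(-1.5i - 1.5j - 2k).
3.25 + 2i - 5j + 2.25k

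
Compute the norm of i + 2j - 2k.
3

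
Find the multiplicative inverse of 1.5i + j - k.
-0.3529i - 0.2353j + 0.2353k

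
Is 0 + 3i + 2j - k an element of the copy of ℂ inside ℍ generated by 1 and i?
No. The quaternion 3i + 2j - k has j-coefficient y = 2 and k-coefficient z = -1, not both zero, so it does not lie in the complex subalgebra spanned by 1 and i.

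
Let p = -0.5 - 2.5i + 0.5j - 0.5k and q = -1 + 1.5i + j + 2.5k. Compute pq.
5 + 3.5i + 4.5j - 4k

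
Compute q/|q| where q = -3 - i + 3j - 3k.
-0.5669 - 0.189i + 0.5669j - 0.5669k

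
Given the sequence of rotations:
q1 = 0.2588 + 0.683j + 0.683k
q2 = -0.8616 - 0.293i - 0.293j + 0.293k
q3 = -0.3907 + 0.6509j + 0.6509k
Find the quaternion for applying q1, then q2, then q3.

q2 · q1 = -0.223 - 0.4761i - 0.4642j - 0.7128k
q3 · q2 · q1 = 0.8532 + 0.0242i - 0.2737j + 0.4432k
0.8532 + 0.0242i - 0.2737j + 0.4432k


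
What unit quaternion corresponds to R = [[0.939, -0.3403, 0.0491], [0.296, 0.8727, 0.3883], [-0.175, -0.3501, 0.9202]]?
0.9659 - 0.1911i + 0.058j + 0.1647k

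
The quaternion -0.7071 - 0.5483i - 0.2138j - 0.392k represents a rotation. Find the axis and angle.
axis = (-0.7754, -0.3024, -0.5544), θ = 3π/2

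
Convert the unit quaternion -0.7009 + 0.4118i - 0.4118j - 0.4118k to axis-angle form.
axis = (√3/3, -√3/3, -√3/3), θ = 269°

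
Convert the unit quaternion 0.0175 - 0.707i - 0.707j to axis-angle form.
axis = (-√2/2, -√2/2, 0), θ = 178°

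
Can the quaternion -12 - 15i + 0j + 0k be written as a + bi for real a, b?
Yes. The quaternion -12 - 15i has j- and k-coefficients y = z = 0, so it lies in the complex subalgebra spanned by 1 and i.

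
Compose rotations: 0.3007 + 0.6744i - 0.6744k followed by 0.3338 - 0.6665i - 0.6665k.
0.1004 + 0.0247i - 0.899j - 0.4255k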